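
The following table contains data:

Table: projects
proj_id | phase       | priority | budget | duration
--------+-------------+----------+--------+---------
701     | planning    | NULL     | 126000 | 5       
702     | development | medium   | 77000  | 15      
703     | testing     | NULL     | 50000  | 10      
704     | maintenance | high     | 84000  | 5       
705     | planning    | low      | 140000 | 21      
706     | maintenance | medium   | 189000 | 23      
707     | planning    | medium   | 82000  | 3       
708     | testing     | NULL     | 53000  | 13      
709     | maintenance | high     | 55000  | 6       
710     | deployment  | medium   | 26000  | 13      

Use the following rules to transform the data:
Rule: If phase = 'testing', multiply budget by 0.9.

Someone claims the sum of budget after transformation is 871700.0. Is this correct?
Yes, the result is correct.

Step 1: Calculate the correct sum after transformation
Step 2: Apply multiplier 0.9 to records where phase = 'testing'
Step 3: Correct result = 871700.0
Step 4: Claimed result = 871700.0
Step 5: 871700.0 = 871700.0 ✓
Conclusion: The claimed result is correct.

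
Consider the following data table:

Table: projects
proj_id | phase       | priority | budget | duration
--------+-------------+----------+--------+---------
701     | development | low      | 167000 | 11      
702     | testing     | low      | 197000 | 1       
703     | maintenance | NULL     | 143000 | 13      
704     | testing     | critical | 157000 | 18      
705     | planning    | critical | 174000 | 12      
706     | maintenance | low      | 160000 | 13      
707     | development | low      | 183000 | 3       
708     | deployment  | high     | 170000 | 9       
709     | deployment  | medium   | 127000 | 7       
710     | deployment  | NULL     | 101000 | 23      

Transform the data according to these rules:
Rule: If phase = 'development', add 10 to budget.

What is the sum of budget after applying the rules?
1579020

Step 1: Count records where phase = 'development': 2
Step 2: Total bonus added: 2 × 10 = 20
Step 3: Original sum of budget: 1579000
Step 4: Final sum = 1579000 + 20 = 1579020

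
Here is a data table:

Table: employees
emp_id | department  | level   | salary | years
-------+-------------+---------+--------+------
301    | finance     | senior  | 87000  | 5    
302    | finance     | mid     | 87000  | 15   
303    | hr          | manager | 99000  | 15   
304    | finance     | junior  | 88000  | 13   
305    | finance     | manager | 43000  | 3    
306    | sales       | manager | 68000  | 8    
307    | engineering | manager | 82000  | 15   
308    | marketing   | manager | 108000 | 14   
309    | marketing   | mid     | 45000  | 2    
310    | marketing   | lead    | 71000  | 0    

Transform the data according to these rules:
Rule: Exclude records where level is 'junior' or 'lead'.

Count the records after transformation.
8

Step 1: Count records to exclude
  - 1 (junior) + 1 (lead) = 2 records
Step 2: Total records: 10
Step 3: Remaining = 10 - 2 = 8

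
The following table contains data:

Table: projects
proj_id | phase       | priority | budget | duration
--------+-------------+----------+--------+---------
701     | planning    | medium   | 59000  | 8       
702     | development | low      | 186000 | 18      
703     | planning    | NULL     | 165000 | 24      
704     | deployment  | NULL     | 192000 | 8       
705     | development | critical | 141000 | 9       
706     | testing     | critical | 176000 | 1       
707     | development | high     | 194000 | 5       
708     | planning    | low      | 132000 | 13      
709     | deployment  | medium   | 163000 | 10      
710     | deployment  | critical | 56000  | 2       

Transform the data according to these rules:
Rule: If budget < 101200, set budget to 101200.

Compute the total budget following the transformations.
1551400

Step 1: 2 records have budget < 101200
Step 2: These records originally summed to 115000
Step 3: After setting to minimum: 2 × 101200 = 202400
Step 4: Unaffected records sum: 1349000
Step 5: Final sum = 202400 + 1349000 = 1551400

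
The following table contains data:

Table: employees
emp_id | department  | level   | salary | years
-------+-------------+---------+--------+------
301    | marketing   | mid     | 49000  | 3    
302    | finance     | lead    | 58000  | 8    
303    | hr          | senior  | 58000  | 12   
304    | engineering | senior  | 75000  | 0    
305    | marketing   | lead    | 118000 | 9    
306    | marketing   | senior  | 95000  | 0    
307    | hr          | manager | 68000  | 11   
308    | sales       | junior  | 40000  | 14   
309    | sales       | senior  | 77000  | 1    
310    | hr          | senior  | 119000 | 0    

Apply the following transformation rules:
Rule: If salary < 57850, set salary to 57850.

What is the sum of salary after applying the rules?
783700

Step 1: 2 records have salary < 57850
Step 2: These records originally summed to 89000
Step 3: After setting to minimum: 2 × 57850 = 115700
Step 4: Unaffected records sum: 668000
Step 5: Final sum = 115700 + 668000 = 783700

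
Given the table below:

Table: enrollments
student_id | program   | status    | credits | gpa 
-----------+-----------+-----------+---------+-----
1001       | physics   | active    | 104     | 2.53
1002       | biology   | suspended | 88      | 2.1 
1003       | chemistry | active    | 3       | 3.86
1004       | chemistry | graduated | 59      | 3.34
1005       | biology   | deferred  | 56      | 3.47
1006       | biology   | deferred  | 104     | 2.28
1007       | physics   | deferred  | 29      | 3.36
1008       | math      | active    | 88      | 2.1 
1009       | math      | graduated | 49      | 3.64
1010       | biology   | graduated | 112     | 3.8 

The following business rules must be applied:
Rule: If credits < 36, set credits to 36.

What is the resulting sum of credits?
732

Step 1: 2 records have credits < 36
Step 2: These records originally summed to 32
Step 3: After setting to minimum: 2 × 36 = 72
Step 4: Unaffected records sum: 660
Step 5: Final sum = 72 + 660 = 732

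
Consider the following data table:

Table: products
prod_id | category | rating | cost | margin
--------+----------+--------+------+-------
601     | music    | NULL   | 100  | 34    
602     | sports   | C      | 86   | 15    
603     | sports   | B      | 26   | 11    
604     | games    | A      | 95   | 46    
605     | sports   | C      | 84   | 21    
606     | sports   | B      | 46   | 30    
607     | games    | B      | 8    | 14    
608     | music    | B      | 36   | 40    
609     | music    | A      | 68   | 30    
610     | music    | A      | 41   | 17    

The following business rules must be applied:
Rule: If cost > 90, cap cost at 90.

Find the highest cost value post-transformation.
90

Step 1: Original maximum cost = 100
Step 2: Apply cap at 90
Step 3: 2 records had cost > 90 and were capped
Step 4: Maximum after transformation = 90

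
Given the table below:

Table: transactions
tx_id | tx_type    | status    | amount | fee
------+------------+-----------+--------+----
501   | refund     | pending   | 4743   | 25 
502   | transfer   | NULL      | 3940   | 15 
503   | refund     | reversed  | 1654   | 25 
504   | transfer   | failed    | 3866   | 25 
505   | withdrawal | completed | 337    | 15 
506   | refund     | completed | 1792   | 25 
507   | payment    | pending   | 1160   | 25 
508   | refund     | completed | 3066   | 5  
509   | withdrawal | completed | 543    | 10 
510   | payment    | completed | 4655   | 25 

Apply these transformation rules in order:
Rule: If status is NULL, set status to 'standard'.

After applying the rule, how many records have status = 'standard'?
1

Step 1: Count records where status IS NULL
Step 2: Found 1 records with NULL status
Step 3: These records will have status set to 'standard'
Step 4: Records already having status = 'standard': 0
Step 5: Answer: 1 + 0 = 1 records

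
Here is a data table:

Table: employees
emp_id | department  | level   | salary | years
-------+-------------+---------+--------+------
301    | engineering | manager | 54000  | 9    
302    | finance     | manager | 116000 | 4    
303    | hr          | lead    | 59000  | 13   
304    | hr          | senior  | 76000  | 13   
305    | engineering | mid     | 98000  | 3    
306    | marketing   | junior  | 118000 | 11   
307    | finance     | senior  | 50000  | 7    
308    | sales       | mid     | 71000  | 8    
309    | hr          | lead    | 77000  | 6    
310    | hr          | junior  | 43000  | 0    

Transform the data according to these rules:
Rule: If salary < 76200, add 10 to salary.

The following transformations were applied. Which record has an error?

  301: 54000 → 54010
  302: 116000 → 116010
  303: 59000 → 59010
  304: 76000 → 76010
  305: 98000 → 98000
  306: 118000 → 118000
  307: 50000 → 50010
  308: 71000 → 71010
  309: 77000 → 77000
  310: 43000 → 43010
Record 302 has an error. The correct transformed value should be 116000, not 116010.

Step 1: Check each record against the rule
Step 2: Record 302 has salary = 116000
Step 3: Since 116000 >= 76200, the bonus should not have been applied
Step 4: Correct value = 116000, but claimed value = 116010
Conclusion: Record 302 has the error.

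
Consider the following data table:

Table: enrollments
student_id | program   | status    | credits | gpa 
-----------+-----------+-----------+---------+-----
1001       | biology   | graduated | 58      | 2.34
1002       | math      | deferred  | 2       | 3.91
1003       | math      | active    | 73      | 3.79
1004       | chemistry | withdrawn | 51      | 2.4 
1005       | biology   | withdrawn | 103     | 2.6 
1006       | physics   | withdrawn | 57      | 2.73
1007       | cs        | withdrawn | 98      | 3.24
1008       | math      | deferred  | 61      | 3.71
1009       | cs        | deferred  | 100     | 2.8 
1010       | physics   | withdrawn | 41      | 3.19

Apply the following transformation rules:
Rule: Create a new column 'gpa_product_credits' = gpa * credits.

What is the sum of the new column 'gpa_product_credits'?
1920.64

Step 1: For each record, compute gpa * credits
Example calculations:
  2.34 * 58 = 135.72
  3.91 * 2 = 7.82
  3.79 * 73 = 276.67
  ...
Step 2: Sum all derived values
Step 3: Total = 1920.64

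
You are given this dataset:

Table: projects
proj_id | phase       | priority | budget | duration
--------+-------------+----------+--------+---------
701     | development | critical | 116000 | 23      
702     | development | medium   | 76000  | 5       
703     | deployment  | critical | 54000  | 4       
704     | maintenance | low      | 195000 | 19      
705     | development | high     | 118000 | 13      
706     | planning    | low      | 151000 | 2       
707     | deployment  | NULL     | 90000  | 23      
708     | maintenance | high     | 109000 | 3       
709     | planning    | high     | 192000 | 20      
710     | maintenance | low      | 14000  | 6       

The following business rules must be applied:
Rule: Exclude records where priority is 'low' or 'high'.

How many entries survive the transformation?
4

Step 1: Count records to exclude
  - 3 (low) + 3 (high) = 6 records
Step 2: Total records: 10
Step 3: Remaining = 10 - 6 = 4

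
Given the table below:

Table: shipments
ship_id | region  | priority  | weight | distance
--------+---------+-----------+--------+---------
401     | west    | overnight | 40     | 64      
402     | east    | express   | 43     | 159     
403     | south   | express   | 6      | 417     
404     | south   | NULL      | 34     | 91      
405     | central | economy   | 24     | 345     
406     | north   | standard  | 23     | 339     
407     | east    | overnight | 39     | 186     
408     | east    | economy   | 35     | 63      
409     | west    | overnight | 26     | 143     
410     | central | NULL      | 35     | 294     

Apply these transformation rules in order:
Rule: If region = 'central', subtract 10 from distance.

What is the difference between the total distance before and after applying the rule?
20

Step 1: Original sum of distance = 2101
Step 2: 2 records have region = 'central'
Step 3: Each affected record changes by -10
Step 4: Total change = 2 × -10 = -20
Step 5: New sum = 2101 + -20 = 2081
Step 6: Difference = |2081 - 2101| = 20
        (Sum decreased by 20)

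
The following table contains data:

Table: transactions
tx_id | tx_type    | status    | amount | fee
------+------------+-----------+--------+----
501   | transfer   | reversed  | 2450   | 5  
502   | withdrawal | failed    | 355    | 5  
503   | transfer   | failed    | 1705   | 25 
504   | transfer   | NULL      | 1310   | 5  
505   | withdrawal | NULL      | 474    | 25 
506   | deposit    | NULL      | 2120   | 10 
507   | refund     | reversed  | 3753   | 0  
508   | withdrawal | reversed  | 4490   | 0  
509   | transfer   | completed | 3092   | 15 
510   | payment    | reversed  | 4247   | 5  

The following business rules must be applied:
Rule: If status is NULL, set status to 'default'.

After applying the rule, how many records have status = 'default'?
3

Step 1: Count records where status IS NULL
Step 2: Found 3 records with NULL status
Step 3: These records will have status set to 'default'
Step 4: Records already having status = 'default': 0
Step 5: Answer: 3 + 0 = 3 records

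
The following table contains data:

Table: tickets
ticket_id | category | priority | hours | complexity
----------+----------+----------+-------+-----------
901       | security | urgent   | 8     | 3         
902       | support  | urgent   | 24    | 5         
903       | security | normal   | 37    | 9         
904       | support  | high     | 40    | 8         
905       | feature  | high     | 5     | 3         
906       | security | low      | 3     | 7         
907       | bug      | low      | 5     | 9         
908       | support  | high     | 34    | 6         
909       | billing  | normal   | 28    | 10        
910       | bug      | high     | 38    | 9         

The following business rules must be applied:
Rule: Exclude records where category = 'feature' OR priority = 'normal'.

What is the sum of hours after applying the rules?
152

Step 1: Find records where category = 'feature' OR priority = 'normal'
Step 2: 3 records match, summing to 70
Step 3: Original sum: 222
Step 4: Remaining sum = 222 - 70 = 152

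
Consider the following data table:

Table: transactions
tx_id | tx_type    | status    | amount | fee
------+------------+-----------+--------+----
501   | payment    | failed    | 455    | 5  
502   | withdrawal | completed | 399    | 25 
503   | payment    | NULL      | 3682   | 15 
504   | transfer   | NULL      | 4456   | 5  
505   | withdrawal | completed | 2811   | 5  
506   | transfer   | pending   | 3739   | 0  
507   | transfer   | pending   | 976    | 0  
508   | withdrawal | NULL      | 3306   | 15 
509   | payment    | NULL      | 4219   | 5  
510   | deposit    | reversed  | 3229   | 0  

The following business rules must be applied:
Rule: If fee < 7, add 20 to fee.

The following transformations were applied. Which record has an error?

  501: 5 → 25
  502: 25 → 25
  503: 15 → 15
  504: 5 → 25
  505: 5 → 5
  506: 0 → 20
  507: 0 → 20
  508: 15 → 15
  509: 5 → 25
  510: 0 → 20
Record 505 has an error. The correct transformed value should be 25, not 5.

Step 1: Check each record against the rule
Step 2: Record 505 has fee = 5
Step 3: Since 5 < 7, the bonus should have been applied
Step 4: Correct value = 25, but claimed value = 5
Conclusion: Record 505 has the error.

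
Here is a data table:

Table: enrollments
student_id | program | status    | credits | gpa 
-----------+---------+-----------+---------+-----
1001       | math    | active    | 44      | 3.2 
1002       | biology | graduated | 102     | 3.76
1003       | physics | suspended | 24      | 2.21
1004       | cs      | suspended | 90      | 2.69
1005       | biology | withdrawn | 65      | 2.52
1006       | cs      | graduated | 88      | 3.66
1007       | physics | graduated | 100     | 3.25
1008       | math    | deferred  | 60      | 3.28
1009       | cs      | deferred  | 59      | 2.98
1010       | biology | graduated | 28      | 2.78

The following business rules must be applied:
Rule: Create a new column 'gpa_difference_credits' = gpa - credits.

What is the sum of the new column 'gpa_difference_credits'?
-629.67

Step 1: For each record, compute gpa - credits
Example calculations:
  3.2 - 44 = -40.8
  3.76 - 102 = -98.24
  2.21 - 24 = -21.79
  ...
Step 2: Sum all derived values
Step 3: Total = -629.67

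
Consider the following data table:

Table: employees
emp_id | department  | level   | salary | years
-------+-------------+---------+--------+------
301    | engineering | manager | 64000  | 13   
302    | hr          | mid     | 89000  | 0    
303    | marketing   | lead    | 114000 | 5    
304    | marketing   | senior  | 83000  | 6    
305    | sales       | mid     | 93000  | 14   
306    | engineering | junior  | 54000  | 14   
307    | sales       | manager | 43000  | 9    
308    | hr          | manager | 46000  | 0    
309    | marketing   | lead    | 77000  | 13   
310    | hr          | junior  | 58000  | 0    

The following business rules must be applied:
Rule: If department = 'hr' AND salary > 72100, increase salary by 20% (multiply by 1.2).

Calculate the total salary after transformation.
738800.0

Step 1: Find records where department = 'hr' AND salary > 72100
Step 2: 1 records match, summing to 89000
Step 3: After multiplier: 89000 × 1.2 = 106800.0
Step 4: Unaffected records sum: 632000
Step 5: Final sum = 106800.0 + 632000 = 738800.0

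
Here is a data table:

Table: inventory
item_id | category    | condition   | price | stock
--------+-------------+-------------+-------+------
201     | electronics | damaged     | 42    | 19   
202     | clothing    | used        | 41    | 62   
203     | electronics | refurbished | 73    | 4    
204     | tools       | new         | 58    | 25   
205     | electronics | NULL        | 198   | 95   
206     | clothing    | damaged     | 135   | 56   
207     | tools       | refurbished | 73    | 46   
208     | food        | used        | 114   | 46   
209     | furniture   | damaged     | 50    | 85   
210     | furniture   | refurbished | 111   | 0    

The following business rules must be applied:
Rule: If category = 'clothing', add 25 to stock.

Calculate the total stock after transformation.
488

Step 1: Count records where category = 'clothing': 2
Step 2: Total bonus added: 2 × 25 = 50
Step 3: Original sum of stock: 438
Step 4: Final sum = 438 + 50 = 488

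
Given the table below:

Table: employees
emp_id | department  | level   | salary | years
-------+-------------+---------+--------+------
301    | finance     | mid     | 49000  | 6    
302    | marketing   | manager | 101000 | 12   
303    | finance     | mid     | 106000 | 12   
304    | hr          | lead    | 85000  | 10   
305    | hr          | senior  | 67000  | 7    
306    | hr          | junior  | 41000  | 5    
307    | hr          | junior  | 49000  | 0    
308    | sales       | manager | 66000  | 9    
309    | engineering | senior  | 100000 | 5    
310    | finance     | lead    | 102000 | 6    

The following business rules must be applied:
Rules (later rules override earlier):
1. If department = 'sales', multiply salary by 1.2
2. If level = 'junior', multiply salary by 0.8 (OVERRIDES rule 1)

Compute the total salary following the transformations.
761200.0

Step 1: Rule 2 takes priority for records with level = 'junior'
  - 2 records: 90000 × 0.8 = 72000.0
Step 2: Rule 1 applies to remaining records with department = 'sales'
  - 1 records: 66000 × 1.2 = 79200.0
Step 3: Other records unchanged: 610000
Step 4: Final sum = 72000.0 + 79200.0 + 610000 = 761200.0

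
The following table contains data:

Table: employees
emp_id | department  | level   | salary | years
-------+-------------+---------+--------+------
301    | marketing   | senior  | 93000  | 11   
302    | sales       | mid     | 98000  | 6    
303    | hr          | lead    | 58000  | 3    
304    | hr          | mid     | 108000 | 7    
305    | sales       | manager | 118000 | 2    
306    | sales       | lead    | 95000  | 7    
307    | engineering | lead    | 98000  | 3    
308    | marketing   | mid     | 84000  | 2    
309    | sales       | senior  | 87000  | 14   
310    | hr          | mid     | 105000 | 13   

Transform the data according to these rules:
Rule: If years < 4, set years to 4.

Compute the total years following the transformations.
74

Step 1: 4 records have years < 4
Step 2: These records originally summed to 10
Step 3: After setting to minimum: 4 × 4 = 16
Step 4: Unaffected records sum: 58
Step 5: Final sum = 16 + 58 = 74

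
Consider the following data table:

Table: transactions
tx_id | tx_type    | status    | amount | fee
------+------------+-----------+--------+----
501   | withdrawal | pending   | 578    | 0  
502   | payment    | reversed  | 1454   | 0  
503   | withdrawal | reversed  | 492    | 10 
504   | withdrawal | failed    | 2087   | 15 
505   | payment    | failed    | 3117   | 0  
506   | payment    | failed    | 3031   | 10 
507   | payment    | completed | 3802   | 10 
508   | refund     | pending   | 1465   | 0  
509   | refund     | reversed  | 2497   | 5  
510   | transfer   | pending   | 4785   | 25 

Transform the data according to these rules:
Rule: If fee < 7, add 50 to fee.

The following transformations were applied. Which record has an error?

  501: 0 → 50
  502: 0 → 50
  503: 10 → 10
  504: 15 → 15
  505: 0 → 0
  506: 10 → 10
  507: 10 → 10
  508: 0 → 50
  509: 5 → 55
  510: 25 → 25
Record 505 has an error. The correct transformed value should be 50, not 0.

Step 1: Check each record against the rule
Step 2: Record 505 has fee = 0
Step 3: Since 0 < 7, the bonus should have been applied
Step 4: Correct value = 50, but claimed value = 0
Conclusion: Record 505 has the error.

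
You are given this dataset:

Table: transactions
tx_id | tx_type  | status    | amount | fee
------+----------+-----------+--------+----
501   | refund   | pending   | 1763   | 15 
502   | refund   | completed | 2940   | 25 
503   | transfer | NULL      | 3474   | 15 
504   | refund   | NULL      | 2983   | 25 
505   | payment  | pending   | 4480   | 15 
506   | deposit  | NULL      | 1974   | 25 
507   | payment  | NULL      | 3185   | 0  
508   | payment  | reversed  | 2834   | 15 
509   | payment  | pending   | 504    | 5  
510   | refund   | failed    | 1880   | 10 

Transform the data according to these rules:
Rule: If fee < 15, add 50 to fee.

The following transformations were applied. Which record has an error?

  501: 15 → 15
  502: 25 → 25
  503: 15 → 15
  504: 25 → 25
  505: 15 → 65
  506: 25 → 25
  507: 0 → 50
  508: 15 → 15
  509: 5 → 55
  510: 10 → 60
Record 505 has an error. The correct transformed value should be 15, not 65.

Step 1: Check each record against the rule
Step 2: Record 505 has fee = 15
Step 3: Since 15 >= 15, the bonus should not have been applied
Step 4: Correct value = 15, but claimed value = 65
Conclusion: Record 505 has the error.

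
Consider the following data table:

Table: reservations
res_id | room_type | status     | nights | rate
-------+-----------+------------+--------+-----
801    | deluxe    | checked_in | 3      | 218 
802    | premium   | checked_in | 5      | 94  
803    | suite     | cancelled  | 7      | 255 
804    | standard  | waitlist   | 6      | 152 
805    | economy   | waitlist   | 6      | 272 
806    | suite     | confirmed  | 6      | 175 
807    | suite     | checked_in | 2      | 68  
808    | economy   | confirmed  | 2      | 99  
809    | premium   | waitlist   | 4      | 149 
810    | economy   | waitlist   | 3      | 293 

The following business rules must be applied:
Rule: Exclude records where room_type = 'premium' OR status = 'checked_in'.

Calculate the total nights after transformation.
30

Step 1: Find records where room_type = 'premium' OR status = 'checked_in'
Step 2: 4 records match, summing to 14
Step 3: Original sum: 44
Step 4: Remaining sum = 44 - 14 = 30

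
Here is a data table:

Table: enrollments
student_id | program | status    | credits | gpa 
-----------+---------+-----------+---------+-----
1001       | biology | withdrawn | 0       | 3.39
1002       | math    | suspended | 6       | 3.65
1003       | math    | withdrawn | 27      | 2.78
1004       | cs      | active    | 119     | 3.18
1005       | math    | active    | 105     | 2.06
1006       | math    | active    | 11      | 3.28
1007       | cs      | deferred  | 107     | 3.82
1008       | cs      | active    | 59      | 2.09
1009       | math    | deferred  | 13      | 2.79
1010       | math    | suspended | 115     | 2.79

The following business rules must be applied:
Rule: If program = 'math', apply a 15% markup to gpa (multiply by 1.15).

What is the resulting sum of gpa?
32.43

Step 1: Records with program = 'math' have total gpa = 17.35
Step 2: Apply multiplier: 17.35 × 1.15 = 19.95
Step 3: Other records total: 12.48
Step 4: Final sum = 19.95 + 12.48 = 32.43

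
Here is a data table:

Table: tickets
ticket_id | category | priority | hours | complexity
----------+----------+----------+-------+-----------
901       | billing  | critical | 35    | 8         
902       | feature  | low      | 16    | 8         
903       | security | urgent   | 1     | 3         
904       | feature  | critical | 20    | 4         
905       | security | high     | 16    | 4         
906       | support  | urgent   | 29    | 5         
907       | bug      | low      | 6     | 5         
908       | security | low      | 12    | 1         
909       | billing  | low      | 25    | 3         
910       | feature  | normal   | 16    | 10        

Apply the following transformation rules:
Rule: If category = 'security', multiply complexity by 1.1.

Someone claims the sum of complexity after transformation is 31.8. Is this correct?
No, the correct result is 51.8.

Step 1: Calculate the correct sum after transformation
Step 2: Apply multiplier 1.1 to records where category = 'security'
Step 3: Correct result = 51.8
Step 4: Claimed result = 31.8
Step 5: 51.8 ≠ 31.8
Conclusion: The claimed result is incorrect. The correct answer is 51.8.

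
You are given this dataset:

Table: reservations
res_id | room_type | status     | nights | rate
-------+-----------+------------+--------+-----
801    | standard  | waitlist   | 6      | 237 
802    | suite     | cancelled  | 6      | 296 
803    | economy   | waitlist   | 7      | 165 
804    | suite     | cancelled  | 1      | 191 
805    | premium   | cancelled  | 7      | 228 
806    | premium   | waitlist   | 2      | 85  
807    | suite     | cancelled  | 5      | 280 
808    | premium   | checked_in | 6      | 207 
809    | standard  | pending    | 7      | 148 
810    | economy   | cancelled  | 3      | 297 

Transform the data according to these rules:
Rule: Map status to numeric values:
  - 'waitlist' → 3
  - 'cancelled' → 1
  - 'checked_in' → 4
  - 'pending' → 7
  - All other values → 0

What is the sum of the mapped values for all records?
25

Step 1: Apply mapping to each record
Step 2: Count by status:
  'waitlist': 3 records × 3 = 9
  'cancelled': 5 records × 1 = 5
  'checked_in': 1 records × 4 = 4
  'pending': 1 records × 7 = 7
Step 3: Sum all mapped values = 25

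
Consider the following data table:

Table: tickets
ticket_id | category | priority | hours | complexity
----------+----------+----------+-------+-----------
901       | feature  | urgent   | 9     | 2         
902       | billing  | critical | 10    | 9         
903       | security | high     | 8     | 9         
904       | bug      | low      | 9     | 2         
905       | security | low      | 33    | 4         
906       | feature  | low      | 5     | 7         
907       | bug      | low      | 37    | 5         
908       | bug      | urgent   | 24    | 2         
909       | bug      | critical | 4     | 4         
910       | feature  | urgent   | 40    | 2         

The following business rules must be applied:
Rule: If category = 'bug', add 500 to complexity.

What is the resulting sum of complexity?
2046

Step 1: Count records where category = 'bug': 4
Step 2: Total bonus added: 4 × 500 = 2000
Step 3: Original sum of complexity: 46
Step 4: Final sum = 46 + 2000 = 2046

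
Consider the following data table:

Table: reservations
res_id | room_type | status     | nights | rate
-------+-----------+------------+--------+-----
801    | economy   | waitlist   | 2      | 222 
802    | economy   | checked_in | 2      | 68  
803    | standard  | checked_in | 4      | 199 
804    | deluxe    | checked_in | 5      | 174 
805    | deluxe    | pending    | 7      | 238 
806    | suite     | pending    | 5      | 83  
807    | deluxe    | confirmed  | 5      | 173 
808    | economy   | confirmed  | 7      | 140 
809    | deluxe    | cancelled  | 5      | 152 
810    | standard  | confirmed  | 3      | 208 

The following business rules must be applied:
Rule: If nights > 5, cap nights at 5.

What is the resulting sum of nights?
41

Step 1: 2 records have nights > 5
Step 2: These records originally summed to 14
Step 3: After capping: 2 × 5 = 10
Step 4: Unaffected records sum: 31
Step 5: Final sum = 10 + 31 = 41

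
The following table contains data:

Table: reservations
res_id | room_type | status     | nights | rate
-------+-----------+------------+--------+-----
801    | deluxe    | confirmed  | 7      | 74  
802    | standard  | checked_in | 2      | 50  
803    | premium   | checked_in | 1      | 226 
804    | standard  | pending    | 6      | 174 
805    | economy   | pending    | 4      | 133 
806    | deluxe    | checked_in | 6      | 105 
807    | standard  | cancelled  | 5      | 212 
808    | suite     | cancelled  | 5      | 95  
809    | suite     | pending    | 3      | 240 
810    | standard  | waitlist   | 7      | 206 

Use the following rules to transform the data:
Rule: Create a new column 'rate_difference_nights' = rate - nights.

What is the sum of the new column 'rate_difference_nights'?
1469

Step 1: For each record, compute rate - nights
Example calculations:
  74 - 7 = 67
  50 - 2 = 48
  226 - 1 = 225
  ...
Step 2: Sum all derived values
Step 3: Total = 1469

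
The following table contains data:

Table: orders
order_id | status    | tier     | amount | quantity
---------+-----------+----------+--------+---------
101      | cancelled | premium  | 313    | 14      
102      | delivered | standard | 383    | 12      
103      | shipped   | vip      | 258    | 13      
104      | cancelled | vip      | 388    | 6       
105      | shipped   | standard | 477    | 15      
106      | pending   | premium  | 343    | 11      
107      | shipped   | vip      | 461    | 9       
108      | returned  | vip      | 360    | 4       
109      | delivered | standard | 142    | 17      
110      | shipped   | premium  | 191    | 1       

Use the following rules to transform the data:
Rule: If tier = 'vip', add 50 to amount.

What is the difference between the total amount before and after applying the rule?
200

Step 1: Original sum of amount = 3316
Step 2: 4 records have tier = 'vip'
Step 3: Each affected record changes by 50
Step 4: Total change = 4 × 50 = 200
Step 5: New sum = 3316 + 200 = 3516
Step 6: Difference = |3516 - 3316| = 200
        (Sum increased by 200)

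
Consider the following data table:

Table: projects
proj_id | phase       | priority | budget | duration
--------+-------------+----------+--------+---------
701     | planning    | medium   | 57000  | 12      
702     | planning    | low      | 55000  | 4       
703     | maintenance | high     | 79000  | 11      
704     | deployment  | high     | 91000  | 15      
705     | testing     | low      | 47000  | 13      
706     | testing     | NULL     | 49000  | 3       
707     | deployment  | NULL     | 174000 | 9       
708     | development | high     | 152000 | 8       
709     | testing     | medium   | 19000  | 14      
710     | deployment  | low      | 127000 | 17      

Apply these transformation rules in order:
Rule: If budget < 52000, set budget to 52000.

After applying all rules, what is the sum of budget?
891000

Step 1: 3 records have budget < 52000
Step 2: These records originally summed to 115000
Step 3: After setting to minimum: 3 × 52000 = 156000
Step 4: Unaffected records sum: 735000
Step 5: Final sum = 156000 + 735000 = 891000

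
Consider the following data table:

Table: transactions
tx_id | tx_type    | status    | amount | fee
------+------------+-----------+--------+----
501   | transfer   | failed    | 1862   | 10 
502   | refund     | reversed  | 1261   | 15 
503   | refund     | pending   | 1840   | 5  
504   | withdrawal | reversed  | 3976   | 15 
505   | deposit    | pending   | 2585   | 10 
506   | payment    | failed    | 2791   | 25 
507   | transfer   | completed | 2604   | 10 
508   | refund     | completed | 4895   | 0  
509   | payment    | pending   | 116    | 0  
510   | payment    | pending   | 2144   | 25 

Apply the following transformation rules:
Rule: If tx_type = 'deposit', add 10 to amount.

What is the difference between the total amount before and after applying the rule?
10

Step 1: Original sum of amount = 24074
Step 2: 1 records have tx_type = 'deposit'
Step 3: Each affected record changes by 10
Step 4: Total change = 1 × 10 = 10
Step 5: New sum = 24074 + 10 = 24084
Step 6: Difference = |24084 - 24074| = 10
        (Sum increased by 10)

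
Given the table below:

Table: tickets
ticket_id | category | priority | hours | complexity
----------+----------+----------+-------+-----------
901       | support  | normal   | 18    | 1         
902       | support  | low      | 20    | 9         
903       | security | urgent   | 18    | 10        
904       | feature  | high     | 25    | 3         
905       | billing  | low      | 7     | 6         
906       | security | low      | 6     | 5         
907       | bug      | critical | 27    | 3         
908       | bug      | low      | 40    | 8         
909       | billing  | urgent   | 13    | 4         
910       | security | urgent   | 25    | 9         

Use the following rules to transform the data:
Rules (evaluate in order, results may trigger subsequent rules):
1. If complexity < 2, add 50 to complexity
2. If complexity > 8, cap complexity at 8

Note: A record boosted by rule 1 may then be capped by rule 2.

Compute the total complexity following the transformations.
61

Step 1: Apply rule 1 to records with complexity < 2
  - 1 records get bonus of 50
  - Of these, 1 records then exceed 8 and get capped
Step 2: Apply rule 2 to records with complexity > 8
  - 3 records (original) are capped
Step 3: Calculate final sum = 61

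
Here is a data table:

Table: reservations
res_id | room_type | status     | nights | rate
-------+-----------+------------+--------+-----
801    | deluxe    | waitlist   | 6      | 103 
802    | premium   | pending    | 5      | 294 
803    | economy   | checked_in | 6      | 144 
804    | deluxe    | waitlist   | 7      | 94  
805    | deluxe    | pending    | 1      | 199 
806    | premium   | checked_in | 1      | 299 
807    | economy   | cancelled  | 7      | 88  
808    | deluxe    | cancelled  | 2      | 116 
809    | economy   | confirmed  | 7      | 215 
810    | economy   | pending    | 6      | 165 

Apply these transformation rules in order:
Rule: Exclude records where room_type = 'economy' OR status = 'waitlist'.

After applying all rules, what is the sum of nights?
9

Step 1: Find records where room_type = 'economy' OR status = 'waitlist'
Step 2: 6 records match, summing to 39
Step 3: Original sum: 48
Step 4: Remaining sum = 48 - 39 = 9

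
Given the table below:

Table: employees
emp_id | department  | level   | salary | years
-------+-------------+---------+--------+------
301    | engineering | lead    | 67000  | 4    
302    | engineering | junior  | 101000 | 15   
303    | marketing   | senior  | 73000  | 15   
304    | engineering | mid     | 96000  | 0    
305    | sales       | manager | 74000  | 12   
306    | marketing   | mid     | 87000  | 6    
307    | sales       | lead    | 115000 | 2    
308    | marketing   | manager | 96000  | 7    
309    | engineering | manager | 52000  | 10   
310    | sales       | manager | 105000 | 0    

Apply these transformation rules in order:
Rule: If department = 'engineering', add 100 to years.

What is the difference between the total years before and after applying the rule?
400

Step 1: Original sum of years = 71
Step 2: 4 records have department = 'engineering'
Step 3: Each affected record changes by 100
Step 4: Total change = 4 × 100 = 400
Step 5: New sum = 71 + 400 = 471
Step 6: Difference = |471 - 71| = 400
        (Sum increased by 400)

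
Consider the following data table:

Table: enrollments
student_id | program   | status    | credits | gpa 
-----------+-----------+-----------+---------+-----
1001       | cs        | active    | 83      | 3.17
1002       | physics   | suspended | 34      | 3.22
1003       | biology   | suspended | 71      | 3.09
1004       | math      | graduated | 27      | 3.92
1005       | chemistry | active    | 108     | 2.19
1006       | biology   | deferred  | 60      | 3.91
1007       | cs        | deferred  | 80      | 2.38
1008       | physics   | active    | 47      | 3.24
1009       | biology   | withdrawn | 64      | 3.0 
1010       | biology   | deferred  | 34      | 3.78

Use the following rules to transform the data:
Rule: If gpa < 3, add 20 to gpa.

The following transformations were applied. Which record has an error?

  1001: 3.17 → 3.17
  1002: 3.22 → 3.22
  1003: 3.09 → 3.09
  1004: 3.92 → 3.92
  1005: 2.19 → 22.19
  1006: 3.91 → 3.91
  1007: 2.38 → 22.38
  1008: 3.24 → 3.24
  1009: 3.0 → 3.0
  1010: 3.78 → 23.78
Record 1010 has an error. The correct transformed value should be 3.78, not 23.78.

Step 1: Check each record against the rule
Step 2: Record 1010 has gpa = 3.78
Step 3: Since 3.78 >= 3, the bonus should not have been applied
Step 4: Correct value = 3.78, but claimed value = 23.78
Conclusion: Record 1010 has the error.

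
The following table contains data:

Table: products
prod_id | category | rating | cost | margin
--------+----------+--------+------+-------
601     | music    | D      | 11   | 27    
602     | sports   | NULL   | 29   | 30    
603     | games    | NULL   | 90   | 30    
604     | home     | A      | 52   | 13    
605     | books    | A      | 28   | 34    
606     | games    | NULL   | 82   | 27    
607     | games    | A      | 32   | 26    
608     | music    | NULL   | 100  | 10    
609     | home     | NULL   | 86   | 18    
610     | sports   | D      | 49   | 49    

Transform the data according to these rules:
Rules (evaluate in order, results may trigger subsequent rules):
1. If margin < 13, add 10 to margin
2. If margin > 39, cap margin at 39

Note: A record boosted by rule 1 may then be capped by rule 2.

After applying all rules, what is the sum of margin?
264

Step 1: Apply rule 1 to records with margin < 13
  - 1 records get bonus of 10
  - Of these, 0 records then exceed 39 and get capped
Step 2: Apply rule 2 to records with margin > 39
  - 1 records (original) are capped
Step 3: Calculate final sum = 264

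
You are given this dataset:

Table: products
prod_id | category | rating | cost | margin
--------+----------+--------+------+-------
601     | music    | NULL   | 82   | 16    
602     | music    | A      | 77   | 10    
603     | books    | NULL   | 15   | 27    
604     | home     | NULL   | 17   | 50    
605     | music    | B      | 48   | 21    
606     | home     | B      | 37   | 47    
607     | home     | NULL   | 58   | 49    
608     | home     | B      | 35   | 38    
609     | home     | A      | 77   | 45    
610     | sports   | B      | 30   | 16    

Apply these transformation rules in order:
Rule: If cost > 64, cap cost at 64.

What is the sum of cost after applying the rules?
432

Step 1: 3 records have cost > 64
Step 2: These records originally summed to 236
Step 3: After capping: 3 × 64 = 192
Step 4: Unaffected records sum: 240
Step 5: Final sum = 192 + 240 = 432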